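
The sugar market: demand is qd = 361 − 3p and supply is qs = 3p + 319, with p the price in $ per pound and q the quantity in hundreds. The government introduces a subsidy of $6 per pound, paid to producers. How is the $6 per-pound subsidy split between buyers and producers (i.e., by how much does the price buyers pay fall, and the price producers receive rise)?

Buyers gain $3 per pound; producers gain $3 per pound.

Without the subsidy, 361 − 3p = 3p + 319 gives 6p = 42, so p* = $7 and q* = 340.
With a per-unit subsidy paid to producers, each receives p + 6 per unit sold, so supply becomes qs = 3(p + 6) + 319.
Solving gives q = 349 with buyers paying $4 and producers receiving $10 (the $6 wedge).
Gain to buyers: $3; to producers: $3. (They sum to $6.)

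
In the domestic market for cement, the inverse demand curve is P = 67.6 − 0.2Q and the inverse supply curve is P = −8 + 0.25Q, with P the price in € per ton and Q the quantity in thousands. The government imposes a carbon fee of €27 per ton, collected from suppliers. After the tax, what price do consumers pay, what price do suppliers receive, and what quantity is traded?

Inverting to Q(P) form: Qd = 338 − 5P; Qs = 4P + 32.
Without the tax, 338 − 5P = 4P + 32 gives 9P = 306, so P* = €34 and Q* = 168.
With the tax collected from suppliers, supply shifts: Qs = 4(P − 27) + 32.
New equilibrium: consumers pay €46, suppliers receive €19, Q = 108. (Wedge: Pb − Ps = 27.)
The less price-elastic side of the market bears the larger share of a per-unit tax.

Consumers pay €46; suppliers receive €19; quantity = 108.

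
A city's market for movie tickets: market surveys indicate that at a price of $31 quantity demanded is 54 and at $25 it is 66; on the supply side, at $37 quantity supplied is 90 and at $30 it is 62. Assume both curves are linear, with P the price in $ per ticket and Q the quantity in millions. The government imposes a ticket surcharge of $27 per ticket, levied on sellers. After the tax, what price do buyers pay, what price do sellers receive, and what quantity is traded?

Buyers pay $47; sellers receive $20; quantity = 22.

Demand slope: (66 − 54)/(25 − 31) = -2, so Qd = 116 − 2P.
Supply slope: (62 − 90)/(30 − 37) = 4, so Qs = 4P − 58.
Before the tax: set 116 − 2P = 4P − 58 → P* = $29, Q* = 58.
With the tax collected from sellers, supply shifts: Qs = 4(P − 27) − 58.
New equilibrium: buyers pay $47, sellers receive $20, Q = 22. (Wedge: Pb − Ps = 27.)
The less price-elastic side of the market bears the larger share of a per-unit tax.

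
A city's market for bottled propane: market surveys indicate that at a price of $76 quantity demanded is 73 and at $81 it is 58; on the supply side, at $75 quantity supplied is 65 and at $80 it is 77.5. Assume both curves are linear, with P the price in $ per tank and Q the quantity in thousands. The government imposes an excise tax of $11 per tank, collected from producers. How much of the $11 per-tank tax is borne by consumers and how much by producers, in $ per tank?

Consumers bear $5 per tank; producers bear $6 per tank.

Demand slope: (58 − 73)/(81 − 76) = -3, so Qd = 301 − 3P.
Supply slope: (77.5 − 65)/(80 − 75) = 2.5, so Qs = 2.5P − 122.5.
Without the tax, 301 − 3P = 2.5P − 122.5 gives 5.5P = 423.5, so P* = $77 and Q* = 70.
With the tax collected from producers, supply shifts: Qs = 2.5(P − 11) − 122.5.
New equilibrium: consumers pay $82, producers receive $71, Q = 55. (Wedge: Pb − Ps = 11.)
Burden on consumers: $5; on producers: $6. (They sum to $11.)
The less price-elastic side of the market bears the larger share of a per-unit tax.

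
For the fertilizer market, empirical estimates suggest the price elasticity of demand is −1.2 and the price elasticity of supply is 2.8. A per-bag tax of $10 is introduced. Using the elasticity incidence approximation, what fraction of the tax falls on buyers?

Incidence ratio: buyers' share ≈ εs / (εs + |εd|) = 2.8 / (2.8 + 1.2) = 0.7.
Supply is the more elastic side, so buyers bear the larger share.

Buyers' share ≈ 0.7.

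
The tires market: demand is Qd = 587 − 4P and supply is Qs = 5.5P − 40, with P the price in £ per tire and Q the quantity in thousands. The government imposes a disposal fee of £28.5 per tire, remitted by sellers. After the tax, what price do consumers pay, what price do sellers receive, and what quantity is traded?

Without the tax, 587 − 4P = 5.5P − 40 gives 9.5P = 627, so P* = £66 and Q* = 323.
With the tax collected from sellers, supply shifts: Qs = 5.5(P − 28.5) − 40.
Solving gives Q = 257 with consumers paying £82.5 and sellers receiving £54 (the £28.5 wedge).
The less price-elastic side of the market bears the larger share of a per-unit tax.

Consumers pay £82.5; sellers receive £54; quantity = 257.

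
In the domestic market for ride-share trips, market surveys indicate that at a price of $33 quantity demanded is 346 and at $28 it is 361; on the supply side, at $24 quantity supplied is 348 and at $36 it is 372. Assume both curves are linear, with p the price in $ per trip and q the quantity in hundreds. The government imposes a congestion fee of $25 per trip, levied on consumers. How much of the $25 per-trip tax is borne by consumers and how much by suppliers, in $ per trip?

Demand slope: (361 − 346)/(28 − 33) = -3, so qd = 445 − 3p.
Supply slope: (372 − 348)/(36 − 24) = 2, so qs = 2p + 300.
Without the tax, 445 − 3p = 2p + 300 gives 5p = 145, so p* = $29 and q* = 358.
With the tax collected from consumers, demand (in seller-price terms) shifts: qd = 445 − 3(p + 25).
New equilibrium: consumers pay $39, suppliers receive $14, q = 328. (Wedge: pb − ps = 25.)
Burden on consumers: $10; on suppliers: $15. (They sum to $25.)

Consumers bear $10 per trip; suppliers bear $15 per trip.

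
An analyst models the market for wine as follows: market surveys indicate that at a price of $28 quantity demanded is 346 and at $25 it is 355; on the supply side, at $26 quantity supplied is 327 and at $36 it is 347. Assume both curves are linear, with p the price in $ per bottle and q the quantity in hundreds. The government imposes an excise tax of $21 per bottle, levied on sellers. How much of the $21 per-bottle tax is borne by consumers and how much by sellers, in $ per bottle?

Consumers bear $8.4 per bottle; sellers bear $12.6 per bottle.

Demand slope: (355 − 346)/(25 − 28) = -3, so qd = 430 − 3p.
Supply slope: (347 − 327)/(36 − 26) = 2, so qs = 2p + 275.
Without the tax, 430 − 3p = 2p + 275 gives 5p = 155, so p* = $31 and q* = 337.
With the tax collected from sellers, supply shifts: qs = 2(p − 21) + 275.
Solving gives q = 311.8 with consumers paying $39.4 and sellers receiving $18.4 (the $21 wedge).
Burden on consumers: $8.4; on sellers: $12.6. (They sum to $21.)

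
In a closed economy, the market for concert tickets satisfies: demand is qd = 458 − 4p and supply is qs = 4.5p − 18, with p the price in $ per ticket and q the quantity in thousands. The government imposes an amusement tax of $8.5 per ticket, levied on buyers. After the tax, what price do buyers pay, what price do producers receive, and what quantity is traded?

Buyers pay $60.5; producers receive $52; quantity = 216.

Before the tax: set 458 − 4p = 4.5p − 18 → p* = $56, q* = 234.
With the tax collected from buyers, demand (in seller-price terms) shifts: qd = 458 − 4(p + 8.5).
Solving gives q = 216 with buyers paying $60.5 and producers receiving $52 (the $8.5 wedge).
The less price-elastic side of the market bears the larger share of a per-unit tax.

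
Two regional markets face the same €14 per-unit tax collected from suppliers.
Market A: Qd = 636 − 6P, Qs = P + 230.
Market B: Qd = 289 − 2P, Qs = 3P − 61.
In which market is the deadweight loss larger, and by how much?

Market B, by €33.6.

Market A: pre-tax P* = €58, Q* = 288; post-tax Q = 276; deadweight loss = €84.
Market B: pre-tax P* = €70, Q* = 149; post-tax Q = 132.2; deadweight loss = €117.6.
Difference: €84 vs €117.6 → market B is larger by €33.6.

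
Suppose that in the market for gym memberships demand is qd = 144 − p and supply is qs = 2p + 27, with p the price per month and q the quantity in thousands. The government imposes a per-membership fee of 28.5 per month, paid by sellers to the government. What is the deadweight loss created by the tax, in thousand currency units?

Deadweight loss = 270.75 thousand.

Without the tax, 144 − p = 2p + 27 gives 3p = 117, so p* = 39 and q* = 105.
With the tax collected from sellers, supply shifts: qs = 2(p − 28.5) + 27.
Solving gives q = 86 with consumers paying 58 and sellers receiving 29.5 (the 28.5 wedge).
Quantity falls by |ΔQ| = |105 − 86| = 19.
DWL = ½ · t · |ΔQ| = ½ · 28.5 · 19 = 270.75.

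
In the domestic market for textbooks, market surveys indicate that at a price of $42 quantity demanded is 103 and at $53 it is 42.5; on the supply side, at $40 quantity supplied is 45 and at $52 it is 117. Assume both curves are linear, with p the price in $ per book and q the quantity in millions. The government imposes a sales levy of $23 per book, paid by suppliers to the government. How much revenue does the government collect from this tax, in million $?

Tax revenue = $345 million.

Demand slope: (42.5 − 103)/(53 − 42) = -5.5, so qd = 334 − 5.5p.
Supply slope: (117 − 45)/(52 − 40) = 6, so qs = 6p − 195.
Without the tax, 334 − 5.5p = 6p − 195 gives 11.5p = 529, so p* = $46 and q* = 81.
With the tax collected from suppliers, supply shifts: qs = 6(p − 23) − 195.
New equilibrium: buyers pay $58, suppliers receive $35, q = 15. (Wedge: pb − ps = 23.)
Revenue = t · Q = 23 · 15 = $345.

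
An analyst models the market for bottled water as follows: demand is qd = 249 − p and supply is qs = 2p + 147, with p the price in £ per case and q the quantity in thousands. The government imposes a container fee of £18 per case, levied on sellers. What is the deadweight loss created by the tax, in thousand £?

Before the tax: set 249 − p = 2p + 147 → p* = £34, q* = 215.
With the tax collected from sellers, supply shifts: qs = 2(p − 18) + 147.
Solving gives q = 203 with consumers paying £46 and sellers receiving £28 (the £18 wedge).
Quantity falls by |ΔQ| = |215 − 203| = 12.
DWL = ½ · t · |ΔQ| = ½ · 18 · 12 = £108.

Deadweight loss = £108 thousand.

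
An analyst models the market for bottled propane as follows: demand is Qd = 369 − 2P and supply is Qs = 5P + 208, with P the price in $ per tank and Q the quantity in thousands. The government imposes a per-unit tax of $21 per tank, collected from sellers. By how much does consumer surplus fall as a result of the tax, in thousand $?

Consumer surplus falls by $4620 thousand.

Without the tax, 369 − 2P = 5P + 208 gives 7P = 161, so P* = $23 and Q* = 323.
With the tax collected from sellers, supply shifts: Qs = 5(P − 21) + 208.
Solving gives Q = 293 with consumers paying $38 and sellers receiving $17 (the $21 wedge).
ΔCS is the trapezoid between Q = 293 and Q = 323 of height $15: ½ · (323 + 293) · 15 = $4620.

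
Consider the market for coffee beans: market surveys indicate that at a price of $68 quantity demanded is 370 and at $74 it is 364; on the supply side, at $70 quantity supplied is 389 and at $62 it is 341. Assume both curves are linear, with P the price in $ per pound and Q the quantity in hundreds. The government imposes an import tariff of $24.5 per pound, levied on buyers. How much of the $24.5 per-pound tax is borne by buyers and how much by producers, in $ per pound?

Demand slope: (364 − 370)/(74 − 68) = -1, so Qd = 438 − P.
Supply slope: (341 − 389)/(62 − 70) = 6, so Qs = 6P − 31.
Without the tax, 438 − P = 6P − 31 gives 7P = 469, so P* = $67 and Q* = 371.
With the tax collected from buyers, demand (in seller-price terms) shifts: Qd = 438 − (P + 24.5).
New equilibrium: buyers pay $88, producers receive $63.5, Q = 350. (Wedge: Pb − Ps = 24.5.)
Burden on buyers: $21; on producers: $3.5. (They sum to $24.5.)
The less price-elastic side of the market bears the larger share of a per-unit tax.

Buyers bear $21 per pound; producers bear $3.5 per pound.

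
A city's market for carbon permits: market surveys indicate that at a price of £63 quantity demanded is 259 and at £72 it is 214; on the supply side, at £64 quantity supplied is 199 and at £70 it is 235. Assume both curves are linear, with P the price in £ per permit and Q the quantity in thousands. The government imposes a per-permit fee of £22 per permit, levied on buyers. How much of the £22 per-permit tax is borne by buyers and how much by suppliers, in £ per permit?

Buyers bear £12 per permit; suppliers bear £10 per permit.

Demand slope: (214 − 259)/(72 − 63) = -5, so Qd = 574 − 5P.
Supply slope: (235 − 199)/(70 − 64) = 6, so Qs = 6P − 185.
Before the tax: set 574 − 5P = 6P − 185 → P* = £69, Q* = 229.
With the tax collected from buyers, demand (in seller-price terms) shifts: Qd = 574 − 5(P + 22).
Solving gives Q = 169 with buyers paying £81 and suppliers receiving £59 (the £22 wedge).
Burden on buyers: £12; on suppliers: £10. (They sum to £22.)
The less price-elastic side of the market bears the larger share of a per-unit tax.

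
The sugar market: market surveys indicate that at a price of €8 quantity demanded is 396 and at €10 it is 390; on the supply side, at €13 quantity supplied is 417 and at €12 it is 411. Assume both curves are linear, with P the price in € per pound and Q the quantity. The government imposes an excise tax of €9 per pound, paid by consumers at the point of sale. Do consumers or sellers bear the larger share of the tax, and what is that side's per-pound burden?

Consumers bear the larger share: €6 per pound.

Demand slope: (390 − 396)/(10 − 8) = -3, so Qd = 420 − 3P.
Supply slope: (411 − 417)/(12 − 13) = 6, so Qs = 6P + 339.
Without the tax, 420 − 3P = 6P + 339 gives 9P = 81, so P* = €9 and Q* = 393.
With the tax collected from consumers, demand (in seller-price terms) shifts: Qd = 420 − 3(P + 9).
New equilibrium: consumers pay €15, sellers receive €6, Q = 375. (Wedge: Pb − Ps = 9.)
Per-pound burden: consumers €6, sellers €3.
Consumers take the larger share because demand is less price-elastic here (demand slope 3 vs supply slope 6).
The less price-elastic side of the market bears the larger share of a per-unit tax.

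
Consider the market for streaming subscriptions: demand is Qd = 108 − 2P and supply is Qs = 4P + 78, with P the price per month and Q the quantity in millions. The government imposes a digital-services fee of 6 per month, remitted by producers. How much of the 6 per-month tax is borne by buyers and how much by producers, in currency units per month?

Buyers bear 4 per month; producers bear 2 per month.

Without the tax, 108 − 2P = 4P + 78 gives 6P = 30, so P* = 5 and Q* = 98.
With the tax collected from producers, supply shifts: Qs = 4(P − 6) + 78.
New equilibrium: buyers pay 9, producers receive 3, Q = 90. (Wedge: Pb − Ps = 6.)
Burden on buyers: 4; on producers: 2. (They sum to 6.)
The less price-elastic side of the market bears the larger share of a per-unit tax.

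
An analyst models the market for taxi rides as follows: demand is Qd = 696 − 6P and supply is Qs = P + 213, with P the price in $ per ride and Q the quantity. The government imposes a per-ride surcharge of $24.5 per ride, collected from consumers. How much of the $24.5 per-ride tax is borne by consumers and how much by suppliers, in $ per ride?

Without the tax, 696 − 6P = P + 213 gives 7P = 483, so P* = $69 and Q* = 282.
With the tax collected from consumers, demand (in seller-price terms) shifts: Qd = 696 − 6(P + 24.5).
New equilibrium: consumers pay $72.5, suppliers receive $48, Q = 261. (Wedge: Pb − Ps = 24.5.)
Burden on consumers: $3.5; on suppliers: $21. (They sum to $24.5.)

Consumers bear $3.5 per ride; suppliers bear $21 per ride.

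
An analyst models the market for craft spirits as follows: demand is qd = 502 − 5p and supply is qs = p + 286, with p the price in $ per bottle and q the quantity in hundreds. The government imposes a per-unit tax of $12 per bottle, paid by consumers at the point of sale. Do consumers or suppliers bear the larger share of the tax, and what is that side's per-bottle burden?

Suppliers bear the larger share: $10 per bottle.

Without the tax, 502 − 5p = p + 286 gives 6p = 216, so p* = $36 and q* = 322.
With the tax collected from consumers, demand (in seller-price terms) shifts: qd = 502 − 5(p + 12).
Solving gives q = 312 with consumers paying $38 and suppliers receiving $26 (the $12 wedge).
Per-bottle burden: consumers $2, suppliers $10.
Suppliers take the larger share because supply is less price-elastic here (demand slope 5 vs supply slope 1).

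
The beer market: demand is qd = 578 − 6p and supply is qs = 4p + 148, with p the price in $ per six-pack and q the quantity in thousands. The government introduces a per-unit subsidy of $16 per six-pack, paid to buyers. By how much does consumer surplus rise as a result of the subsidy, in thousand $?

Consumer surplus rises by $2170.88 thousand.

Before the subsidy: set 578 − 6p = 4p + 148 → p* = $43, q* = 320.
With a per-unit subsidy paid to buyers, each effectively pays p − 16, so demand becomes qd = 578 − 6(p − 16).
New equilibrium: buyers pay $36.6, suppliers receive $52.6, q = 358.4. (Wedge: pb − ps = −16.)
ΔCS is the trapezoid between Q = 358.4 and Q = 320 of height $6.4: ½ · (320 + 358.4) · 6.4 = $2170.88.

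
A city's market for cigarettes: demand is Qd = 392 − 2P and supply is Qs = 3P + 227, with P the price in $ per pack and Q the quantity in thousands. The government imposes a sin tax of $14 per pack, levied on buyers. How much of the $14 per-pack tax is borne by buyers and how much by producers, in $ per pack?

Buyers bear $8.4 per pack; producers bear $5.6 per pack.

Without the tax, 392 − 2P = 3P + 227 gives 5P = 165, so P* = $33 and Q* = 326.
With the tax collected from buyers, demand (in seller-price terms) shifts: Qd = 392 − 2(P + 14).
Solving gives Q = 309.2 with buyers paying $41.4 and producers receiving $27.4 (the $14 wedge).
Burden on buyers: $8.4; on producers: $5.6. (They sum to $14.)
The less price-elastic side of the market bears the larger share of a per-unit tax.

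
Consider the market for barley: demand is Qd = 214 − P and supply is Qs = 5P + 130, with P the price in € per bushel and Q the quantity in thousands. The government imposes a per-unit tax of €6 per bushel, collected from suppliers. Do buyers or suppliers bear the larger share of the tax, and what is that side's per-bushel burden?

Buyers bear the larger share: €5 per bushel.

Without the tax, 214 − P = 5P + 130 gives 6P = 84, so P* = €14 and Q* = 200.
With the tax collected from suppliers, supply shifts: Qs = 5(P − 6) + 130.
New equilibrium: buyers pay €19, suppliers receive €13, Q = 195. (Wedge: Pb − Ps = 6.)
Per-bushel burden: buyers €5, suppliers €1.
Buyers take the larger share because demand is less price-elastic here (demand slope 1 vs supply slope 5).
The less price-elastic side of the market bears the larger share of a per-unit tax.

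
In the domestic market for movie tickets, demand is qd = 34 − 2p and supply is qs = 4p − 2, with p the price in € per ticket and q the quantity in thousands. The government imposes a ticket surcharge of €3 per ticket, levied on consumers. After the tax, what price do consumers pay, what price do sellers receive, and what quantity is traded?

Before the tax: set 34 − 2p = 4p − 2 → p* = €6, q* = 22.
With the tax collected from consumers, demand (in seller-price terms) shifts: qd = 34 − 2(p + 3).
Solving gives q = 18 with consumers paying €8 and sellers receiving €5 (the €3 wedge).
The less price-elastic side of the market bears the larger share of a per-unit tax.

Consumers pay €8; sellers receive €5; quantity = 18.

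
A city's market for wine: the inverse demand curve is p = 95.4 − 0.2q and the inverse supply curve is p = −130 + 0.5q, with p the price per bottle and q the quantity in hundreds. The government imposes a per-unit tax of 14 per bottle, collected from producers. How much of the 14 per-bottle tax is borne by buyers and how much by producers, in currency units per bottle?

Buyers bear 4 per bottle; producers bear 10 per bottle.

Rewrite in direct form: qd = 477 − 5p and qs = 2p + 260.
Before the tax: set 477 − 5p = 2p + 260 → p* = 31, q* = 322.
With the tax collected from producers, supply shifts: qs = 2(p − 14) + 260.
New equilibrium: buyers pay 35, producers receive 21, q = 302. (Wedge: pb − ps = 14.)
Burden on buyers: 4; on producers: 10. (They sum to 14.)
The less price-elastic side of the market bears the larger share of a per-unit tax.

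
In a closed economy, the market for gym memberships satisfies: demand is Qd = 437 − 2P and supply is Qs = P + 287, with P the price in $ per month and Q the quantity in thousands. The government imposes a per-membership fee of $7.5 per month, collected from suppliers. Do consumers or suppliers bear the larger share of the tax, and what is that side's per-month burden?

Suppliers bear the larger share: $5 per month.

Without the tax, 437 − 2P = P + 287 gives 3P = 150, so P* = $50 and Q* = 337.
With the tax collected from suppliers, supply shifts: Qs = (P − 7.5) + 287.
New equilibrium: consumers pay $52.5, suppliers receive $45, Q = 332. (Wedge: Pb − Ps = 7.5.)
Per-month burden: consumers $2.5, suppliers $5.
Suppliers take the larger share because supply is less price-elastic here (demand slope 2 vs supply slope 1).
The less price-elastic side of the market bears the larger share of a per-unit tax.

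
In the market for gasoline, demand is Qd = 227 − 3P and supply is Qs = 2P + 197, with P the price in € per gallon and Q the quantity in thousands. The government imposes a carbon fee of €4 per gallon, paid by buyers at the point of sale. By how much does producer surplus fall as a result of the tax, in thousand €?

Producer surplus falls by €495.84 thousand.

Before the tax: set 227 − 3P = 2P + 197 → P* = €6, Q* = 209.
With the tax collected from buyers, demand (in seller-price terms) shifts: Qd = 227 − 3(P + 4).
New equilibrium: buyers pay €7.6, sellers receive €3.6, Q = 204.2. (Wedge: Pb − Ps = 4.)
ΔPS is the trapezoid between Q = 204.2 and Q = 209 of height €2.4: ½ · (209 + 204.2) · 2.4 = €495.84.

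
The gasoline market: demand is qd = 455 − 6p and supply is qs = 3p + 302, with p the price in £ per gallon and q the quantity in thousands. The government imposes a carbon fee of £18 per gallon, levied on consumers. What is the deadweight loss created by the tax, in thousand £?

Without the tax, 455 − 6p = 3p + 302 gives 9p = 153, so p* = £17 and q* = 353.
With the tax collected from consumers, demand (in seller-price terms) shifts: qd = 455 − 6(p + 18).
New equilibrium: consumers pay £23, sellers receive £5, q = 317. (Wedge: pb − ps = 18.)
Quantity falls by |ΔQ| = |353 − 317| = 36.
DWL = ½ · t · |ΔQ| = ½ · 18 · 36 = £324.

Deadweight loss = £324 thousand.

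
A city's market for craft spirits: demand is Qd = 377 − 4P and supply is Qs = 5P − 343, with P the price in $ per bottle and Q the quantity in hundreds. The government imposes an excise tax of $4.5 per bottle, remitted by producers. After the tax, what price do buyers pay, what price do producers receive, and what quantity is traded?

Buyers pay $82.5; producers receive $78; quantity = 47.

Before the tax: set 377 − 4P = 5P − 343 → P* = $80, Q* = 57.
With the tax collected from producers, supply shifts: Qs = 5(P − 4.5) − 343.
Solving gives Q = 47 with buyers paying $82.5 and producers receiving $78 (the $4.5 wedge).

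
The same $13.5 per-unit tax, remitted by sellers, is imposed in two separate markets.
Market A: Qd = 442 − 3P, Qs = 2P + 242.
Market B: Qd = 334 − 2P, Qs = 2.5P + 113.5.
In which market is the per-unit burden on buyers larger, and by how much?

Market A: pre-tax P* = $40, Q* = 322; post-tax Q = 305.8; per-unit burden on buyers = $5.4.
Market B: pre-tax P* = $49, Q* = 236; post-tax Q = 221; per-unit burden on buyers = $7.5.
Difference: $5.4 vs $7.5 → market B is larger by $2.1.

Market B, by $2.1.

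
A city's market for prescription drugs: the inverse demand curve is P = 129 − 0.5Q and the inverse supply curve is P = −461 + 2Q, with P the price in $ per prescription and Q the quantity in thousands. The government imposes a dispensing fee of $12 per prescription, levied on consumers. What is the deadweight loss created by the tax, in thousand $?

Deadweight loss = $28.8 thousand.

Inverting to Q(P) form: Qd = 258 − 2P; Qs = 0.5P + 230.5.
Before the tax: set 258 − 2P = 0.5P + 230.5 → P* = $11, Q* = 236.
With the tax collected from consumers, demand (in seller-price terms) shifts: Qd = 258 − 2(P + 12).
Solving gives Q = 231.2 with consumers paying $13.4 and sellers receiving $1.4 (the $12 wedge).
Quantity falls by |ΔQ| = |236 − 231.2| = 4.8.
DWL = ½ · t · |ΔQ| = ½ · 12 · 4.8 = $28.8.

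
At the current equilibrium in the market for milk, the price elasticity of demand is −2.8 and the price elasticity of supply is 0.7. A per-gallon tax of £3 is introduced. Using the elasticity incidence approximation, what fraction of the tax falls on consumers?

Consumers' share ≈ 0.2.

Incidence ratio: consumers' share ≈ εs / (εs + |εd|) = 0.7 / (0.7 + 2.8) = 0.2.
Supply is the less elastic side, so consumers bear the smaller share.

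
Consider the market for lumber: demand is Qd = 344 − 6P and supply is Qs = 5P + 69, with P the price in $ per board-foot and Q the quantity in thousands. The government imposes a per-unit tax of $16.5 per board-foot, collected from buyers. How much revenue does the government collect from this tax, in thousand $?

Tax revenue = $2458.5 thousand.

Without the tax, 344 − 6P = 5P + 69 gives 11P = 275, so P* = $25 and Q* = 194.
With the tax collected from buyers, demand (in seller-price terms) shifts: Qd = 344 − 6(P + 16.5).
Solving gives Q = 149 with buyers paying $32.5 and producers receiving $16 (the $16.5 wedge).
Revenue = t · Q = 16.5 · 149 = $2458.5.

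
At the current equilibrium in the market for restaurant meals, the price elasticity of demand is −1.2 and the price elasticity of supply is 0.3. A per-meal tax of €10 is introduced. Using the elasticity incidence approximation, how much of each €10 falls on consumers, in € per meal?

Incidence ratio: consumers' share ≈ εs / (εs + |εd|) = 0.3 / (0.3 + 1.2) = 0.2.
So consumers bear ≈ 0.2 × €10 = €2; producers bear €8.

Consumers bear ≈ €2 per meal.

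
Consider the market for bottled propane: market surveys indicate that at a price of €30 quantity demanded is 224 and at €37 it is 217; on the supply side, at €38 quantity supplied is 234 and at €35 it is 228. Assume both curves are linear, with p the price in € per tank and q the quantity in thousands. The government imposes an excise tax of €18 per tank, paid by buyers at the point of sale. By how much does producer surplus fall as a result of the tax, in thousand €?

Demand slope: (217 − 224)/(37 − 30) = -1, so qd = 254 − p.
Supply slope: (228 − 234)/(35 − 38) = 2, so qs = 2p + 158.
Before the tax: set 254 − p = 2p + 158 → p* = €32, q* = 222.
With the tax collected from buyers, demand (in seller-price terms) shifts: qd = 254 − (p + 18).
New equilibrium: buyers pay €44, sellers receive €26, q = 210. (Wedge: pb − ps = 18.)
ΔPS is the trapezoid between Q = 210 and Q = 222 of height €6: ½ · (222 + 210) · 6 = €1296.

Producer surplus falls by €1296 thousand.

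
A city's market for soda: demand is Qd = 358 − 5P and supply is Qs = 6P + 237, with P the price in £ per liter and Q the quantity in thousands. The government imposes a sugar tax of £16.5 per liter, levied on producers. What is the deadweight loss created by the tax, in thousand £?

Without the tax, 358 − 5P = 6P + 237 gives 11P = 121, so P* = £11 and Q* = 303.
With the tax collected from producers, supply shifts: Qs = 6(P − 16.5) + 237.
Solving gives Q = 258 with buyers paying £20 and producers receiving £3.5 (the £16.5 wedge).
Quantity falls by |ΔQ| = |303 − 258| = 45.
DWL = ½ · t · |ΔQ| = ½ · 16.5 · 45 = £371.25.

Deadweight loss = £371.25 thousand.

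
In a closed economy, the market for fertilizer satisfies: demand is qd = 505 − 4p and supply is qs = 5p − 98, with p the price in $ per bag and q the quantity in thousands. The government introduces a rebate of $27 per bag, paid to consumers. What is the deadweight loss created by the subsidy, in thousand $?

Deadweight loss = $810 thousand.

Without the subsidy, 505 − 4p = 5p − 98 gives 9p = 603, so p* = $67 and q* = 237.
With a per-unit subsidy paid to consumers, each effectively pays p − 27, so demand becomes qd = 505 − 4(p − 27).
New equilibrium: consumers pay $52, producers receive $79, q = 297. (Wedge: pb − ps = −27.)
Quantity rises by |ΔQ| = |237 − 297| = 60.
DWL = ½ · t · |ΔQ| = ½ · 27 · 60 = $810.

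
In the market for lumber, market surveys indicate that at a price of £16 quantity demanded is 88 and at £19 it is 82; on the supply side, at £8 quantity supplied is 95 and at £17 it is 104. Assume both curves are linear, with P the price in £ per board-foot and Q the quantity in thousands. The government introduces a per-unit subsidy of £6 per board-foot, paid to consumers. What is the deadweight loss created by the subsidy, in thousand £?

Demand slope: (82 − 88)/(19 − 16) = -2, so Qd = 120 − 2P.
Supply slope: (104 − 95)/(17 − 8) = 1, so Qs = P + 87.
Without the subsidy, 120 − 2P = P + 87 gives 3P = 33, so P* = £11 and Q* = 98.
With a per-unit subsidy paid to consumers, each effectively pays P − 6, so demand becomes Qd = 120 − 2(P − 6).
New equilibrium: consumers pay £9, suppliers receive £15, Q = 102. (Wedge: Pb − Ps = −6.)
Quantity rises by |ΔQ| = |98 − 102| = 4.
DWL = ½ · t · |ΔQ| = ½ · 6 · 4 = £12.

Deadweight loss = £12 thousand.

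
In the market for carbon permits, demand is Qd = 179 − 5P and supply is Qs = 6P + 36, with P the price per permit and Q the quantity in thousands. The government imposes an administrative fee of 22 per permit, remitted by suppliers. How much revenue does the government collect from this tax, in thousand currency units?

Tax revenue = 1188 thousand.

Without the tax, 179 − 5P = 6P + 36 gives 11P = 143, so P* = 13 and Q* = 114.
With the tax collected from suppliers, supply shifts: Qs = 6(P − 22) + 36.
Solving gives Q = 54 with buyers paying 25 and suppliers receiving 3 (the 22 wedge).
Revenue = t · Q = 22 · 54 = 1188.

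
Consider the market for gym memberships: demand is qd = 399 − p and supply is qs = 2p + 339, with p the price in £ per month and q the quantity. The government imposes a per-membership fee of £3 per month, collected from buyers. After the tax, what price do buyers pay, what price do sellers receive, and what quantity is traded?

Without the tax, 399 − p = 2p + 339 gives 3p = 60, so p* = £20 and q* = 379.
With the tax collected from buyers, demand (in seller-price terms) shifts: qd = 399 − (p + 3).
Solving gives q = 377 with buyers paying £22 and sellers receiving £19 (the £3 wedge).

Buyers pay £22; sellers receive £19; quantity = 377.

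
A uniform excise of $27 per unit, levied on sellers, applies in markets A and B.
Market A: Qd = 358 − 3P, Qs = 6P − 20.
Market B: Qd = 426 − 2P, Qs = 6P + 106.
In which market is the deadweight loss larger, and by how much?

Market A: pre-tax P* = $42, Q* = 232; post-tax Q = 178; deadweight loss = $729.
Market B: pre-tax P* = $40, Q* = 346; post-tax Q = 305.5; deadweight loss = $546.75.
Difference: $729 vs $546.75 → market A is larger by $182.25.

Market A, by $182.25.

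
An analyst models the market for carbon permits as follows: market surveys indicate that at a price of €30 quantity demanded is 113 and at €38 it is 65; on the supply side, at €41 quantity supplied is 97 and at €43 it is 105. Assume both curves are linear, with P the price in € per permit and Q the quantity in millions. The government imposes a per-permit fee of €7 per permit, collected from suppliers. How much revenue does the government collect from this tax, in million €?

Demand slope: (65 − 113)/(38 − 30) = -6, so Qd = 293 − 6P.
Supply slope: (105 − 97)/(43 − 41) = 4, so Qs = 4P − 67.
Before the tax: set 293 − 6P = 4P − 67 → P* = €36, Q* = 77.
With the tax collected from suppliers, supply shifts: Qs = 4(P − 7) − 67.
Solving gives Q = 60.2 with buyers paying €38.8 and suppliers receiving €31.8 (the €7 wedge).
Revenue = t · Q = 7 · 60.2 = €421.4.

Tax revenue = €421.4 million.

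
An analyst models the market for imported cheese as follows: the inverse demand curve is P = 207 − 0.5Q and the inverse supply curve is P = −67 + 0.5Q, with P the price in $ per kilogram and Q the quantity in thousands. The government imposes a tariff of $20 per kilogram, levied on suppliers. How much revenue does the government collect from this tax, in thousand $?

Tax revenue = $5080 thousand.

Inverting to Q(P) form: Qd = 414 − 2P; Qs = 2P + 134.
Without the tax, 414 − 2P = 2P + 134 gives 4P = 280, so P* = $70 and Q* = 274.
With the tax collected from suppliers, supply shifts: Qs = 2(P − 20) + 134.
New equilibrium: consumers pay $80, suppliers receive $60, Q = 254. (Wedge: Pb − Ps = 20.)
Revenue = t · Q = 20 · 254 = $5080.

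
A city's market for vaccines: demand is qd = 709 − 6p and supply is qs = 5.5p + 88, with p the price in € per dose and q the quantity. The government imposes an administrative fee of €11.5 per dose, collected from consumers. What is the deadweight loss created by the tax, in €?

Deadweight loss = €189.75.

Before the tax: set 709 − 6p = 5.5p + 88 → p* = €54, q* = 385.
With the tax collected from consumers, demand (in seller-price terms) shifts: qd = 709 − 6(p + 11.5).
Solving gives q = 352 with consumers paying €59.5 and sellers receiving €48 (the €11.5 wedge).
Quantity falls by |ΔQ| = |385 − 352| = 33.
DWL = ½ · t · |ΔQ| = ½ · 11.5 · 33 = €189.75.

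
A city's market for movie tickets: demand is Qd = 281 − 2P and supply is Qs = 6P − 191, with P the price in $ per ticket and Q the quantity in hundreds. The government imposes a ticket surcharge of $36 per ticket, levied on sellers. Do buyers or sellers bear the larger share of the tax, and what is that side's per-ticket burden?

Buyers bear the larger share: $27 per ticket.

Before the tax: set 281 − 2P = 6P − 191 → P* = $59, Q* = 163.
With the tax collected from sellers, supply shifts: Qs = 6(P − 36) − 191.
Solving gives Q = 109 with buyers paying $86 and sellers receiving $50 (the $36 wedge).
Per-ticket burden: buyers $27, sellers $9.
Buyers take the larger share because demand is less price-elastic here (demand slope 2 vs supply slope 6).
The less price-elastic side of the market bears the larger share of a per-unit tax.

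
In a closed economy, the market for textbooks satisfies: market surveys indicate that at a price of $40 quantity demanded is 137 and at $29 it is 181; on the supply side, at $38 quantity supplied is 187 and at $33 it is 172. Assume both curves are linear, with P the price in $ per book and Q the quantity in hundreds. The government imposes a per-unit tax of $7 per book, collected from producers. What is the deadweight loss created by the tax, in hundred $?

Demand slope: (181 − 137)/(29 − 40) = -4, so Qd = 297 − 4P.
Supply slope: (172 − 187)/(33 − 38) = 3, so Qs = 3P + 73.
Before the tax: set 297 − 4P = 3P + 73 → P* = $32, Q* = 169.
With the tax collected from producers, supply shifts: Qs = 3(P − 7) + 73.
New equilibrium: buyers pay $35, producers receive $28, Q = 157. (Wedge: Pb − Ps = 7.)
Quantity falls by |ΔQ| = |169 − 157| = 12.
DWL = ½ · t · |ΔQ| = ½ · 7 · 12 = $42.

Deadweight loss = $42 hundred.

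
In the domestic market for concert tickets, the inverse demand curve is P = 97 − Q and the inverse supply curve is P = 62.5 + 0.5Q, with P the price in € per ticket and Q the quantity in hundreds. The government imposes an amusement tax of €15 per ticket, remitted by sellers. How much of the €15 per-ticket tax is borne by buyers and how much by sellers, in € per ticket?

Inverting to Q(P) form: Qd = 97 − P; Qs = 2P − 125.
Without the tax, 97 − P = 2P − 125 gives 3P = 222, so P* = €74 and Q* = 23.
With the tax collected from sellers, supply shifts: Qs = 2(P − 15) − 125.
Solving gives Q = 13 with buyers paying €84 and sellers receiving €69 (the €15 wedge).
Burden on buyers: €10; on sellers: €5. (They sum to €15.)
The less price-elastic side of the market bears the larger share of a per-unit tax.

Buyers bear €10 per ticket; sellers bear €5 per ticket.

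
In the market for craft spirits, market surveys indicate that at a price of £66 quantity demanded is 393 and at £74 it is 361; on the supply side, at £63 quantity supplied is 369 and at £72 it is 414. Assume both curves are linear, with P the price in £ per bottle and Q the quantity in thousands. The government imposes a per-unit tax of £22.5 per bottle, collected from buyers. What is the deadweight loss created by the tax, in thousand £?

Demand slope: (361 − 393)/(74 − 66) = -4, so Qd = 657 − 4P.
Supply slope: (414 − 369)/(72 − 63) = 5, so Qs = 5P + 54.
Before the tax: set 657 − 4P = 5P + 54 → P* = £67, Q* = 389.
With the tax collected from buyers, demand (in seller-price terms) shifts: Qd = 657 − 4(P + 22.5).
New equilibrium: buyers pay £79.5, suppliers receive £57, Q = 339. (Wedge: Pb − Ps = 22.5.)
Quantity falls by |ΔQ| = |389 − 339| = 50.
DWL = ½ · t · |ΔQ| = ½ · 22.5 · 50 = £562.5.

Deadweight loss = £562.5 thousand.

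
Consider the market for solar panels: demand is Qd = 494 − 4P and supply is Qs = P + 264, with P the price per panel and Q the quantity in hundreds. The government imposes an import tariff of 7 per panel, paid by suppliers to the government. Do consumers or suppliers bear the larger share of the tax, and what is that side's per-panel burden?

Before the tax: set 494 − 4P = P + 264 → P* = 46, Q* = 310.
With the tax collected from suppliers, supply shifts: Qs = (P − 7) + 264.
Solving gives Q = 304.4 with consumers paying 47.4 and suppliers receiving 40.4 (the 7 wedge).
Per-panel burden: consumers 1.4, suppliers 5.6.
Suppliers take the larger share because supply is less price-elastic here (demand slope 4 vs supply slope 1).
The less price-elastic side of the market bears the larger share of a per-unit tax.

Suppliers bear the larger share: 5.6 per panel.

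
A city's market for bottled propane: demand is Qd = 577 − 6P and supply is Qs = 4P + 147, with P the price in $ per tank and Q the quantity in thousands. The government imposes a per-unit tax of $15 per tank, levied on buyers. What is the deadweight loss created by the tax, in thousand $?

Without the tax, 577 − 6P = 4P + 147 gives 10P = 430, so P* = $43 and Q* = 319.
With the tax collected from buyers, demand (in seller-price terms) shifts: Qd = 577 − 6(P + 15).
Solving gives Q = 283 with buyers paying $49 and suppliers receiving $34 (the $15 wedge).
Quantity falls by |ΔQ| = |319 − 283| = 36.
DWL = ½ · t · |ΔQ| = ½ · 15 · 36 = $270.

Deadweight loss = $270 thousand.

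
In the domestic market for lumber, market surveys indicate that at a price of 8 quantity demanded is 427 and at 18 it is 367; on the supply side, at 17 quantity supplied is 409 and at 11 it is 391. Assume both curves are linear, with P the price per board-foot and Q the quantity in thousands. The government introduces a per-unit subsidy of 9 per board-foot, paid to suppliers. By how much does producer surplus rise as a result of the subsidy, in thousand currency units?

Demand slope: (367 − 427)/(18 − 8) = -6, so Qd = 475 − 6P.
Supply slope: (391 − 409)/(11 − 17) = 3, so Qs = 3P + 358.
Before the subsidy: set 475 − 6P = 3P + 358 → P* = 13, Q* = 397.
With a per-unit subsidy paid to suppliers, each receives P + 9 per unit sold, so supply becomes Qs = 3(P + 9) + 358.
Solving gives Q = 415 with consumers paying 10 and suppliers receiving 19 (the 9 wedge).
ΔPS is the trapezoid between Q = 415 and Q = 397 of height 6: ½ · (397 + 415) · 6 = 2436.

Producer surplus rises by 2436 thousand.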